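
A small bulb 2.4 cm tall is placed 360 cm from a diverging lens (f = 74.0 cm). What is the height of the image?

For a diverging lens, f = -74.0 cm.
1/d_i = 1/f − 1/d_o = 1/(-74.00) − 1/(360) = -0.01629, so d_i = -61.38 cm.
m = −d_i/d_o = +0.1705.
|h_i| = |m|·h_o = 0.1705 × 2.4 = 0.409 cm. The image is virtual, upright and reduced, on the same side as the object.

0.409 cm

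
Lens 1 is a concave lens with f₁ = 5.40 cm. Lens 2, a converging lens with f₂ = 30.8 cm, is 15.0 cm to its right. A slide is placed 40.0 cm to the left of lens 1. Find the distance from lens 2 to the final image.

55.1 cm

Lens 1 is diverging, so f₁ = −5.40 cm.
Lens 1: 1/d_i1 = 1/f₁ − 1/d_o1 = 1/(-5.40) − 1/(40.0) = -0.2102, so d_i1 = -4.758 cm.
The intermediate image is 4.758 cm to the left of lens 1 (virtual), which is 15.0 − (-4.758) = 19.76 cm to the left of lens 2, so d_o2 = +19.76 cm.
Lens 2: 1/d_i2 = 1/f₂ − 1/d_o2 = 1/(30.8) − 1/(19.76) = -0.01814, so d_i2 = -55.1 cm.
The final image is virtual, 55.1 cm to the left of lens 2 (overall magnification ≈ 0.33).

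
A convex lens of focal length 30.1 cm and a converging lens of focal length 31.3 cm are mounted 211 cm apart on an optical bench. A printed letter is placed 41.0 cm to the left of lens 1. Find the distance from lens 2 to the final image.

Lens 1: 1/d_i1 = 1/f₁ − 1/d_o1 = 1/(30.1) − 1/(41.0) = 0.008832, so d_i1 = 113.2 cm.
The intermediate image is 113.2 cm to the right of lens 1, which is 211 − (113.2) = 97.80 cm to the left of lens 2, so d_o2 = +97.80 cm.
Lens 2: 1/d_i2 = 1/f₂ − 1/d_o2 = 1/(31.3) − 1/(97.80) = 0.02172, so d_i2 = 46.0 cm.
The final image is real, 46.0 cm to the right of lens 2 (overall magnification ≈ 1.3).

46.0 cm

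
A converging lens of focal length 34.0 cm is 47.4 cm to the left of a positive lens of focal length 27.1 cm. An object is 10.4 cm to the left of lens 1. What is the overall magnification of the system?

Lens 1: 1/d_i1 = 1/(34.0) − 1/(10.4) = -0.06674, so d_i1 = -14.98 cm; m₁ = −d_i1/d_o1 = +1.440.
d_o2 = 47.4 − (-14.98) = 62.38 cm.
Lens 2: 1/d_i2 = 1/(27.1) − 1/(62.38) = 0.02087, so d_i2 = 47.92 cm; m₂ = −d_i2/d_o2 = -0.7681.
m = m₁·m₂ = (+1.440)(-0.7681) = -1.11.

m = -1.11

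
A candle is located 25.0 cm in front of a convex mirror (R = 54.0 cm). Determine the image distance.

f = R/2 = 54.0/2 = 27.00 cm; for a convex mirror, f = -27.00 cm.
Mirror equation: 1/d_i = 1/f − 1/d_o = 1/(-27.00) − 1/(25.0) = -0.03704 − 0.04000 = -0.07704, so d_i = -13.0 cm.
The image is virtual, upright and reduced, behind the mirror.

13.0 cm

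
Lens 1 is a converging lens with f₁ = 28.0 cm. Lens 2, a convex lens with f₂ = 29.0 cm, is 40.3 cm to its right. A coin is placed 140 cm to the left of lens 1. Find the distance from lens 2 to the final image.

Lens 1: 1/d_i1 = 1/f₁ − 1/d_o1 = 1/(28.0) − 1/(140) = 0.02857, so d_i1 = 35.00 cm.
The intermediate image is 35.00 cm to the right of lens 1, which is 40.3 − (35.00) = 5.300 cm to the left of lens 2, so d_o2 = +5.300 cm.
Lens 2: 1/d_i2 = 1/f₂ − 1/d_o2 = 1/(29.0) − 1/(5.300) = -0.1542, so d_i2 = -6.49 cm.
The final image is virtual, 6.49 cm to the left of lens 2 (overall magnification ≈ -0.31).

6.49 cm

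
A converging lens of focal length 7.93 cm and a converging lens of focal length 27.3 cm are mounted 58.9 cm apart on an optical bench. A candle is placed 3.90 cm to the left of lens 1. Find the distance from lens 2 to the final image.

Lens 1: 1/d_i1 = 1/f₁ − 1/d_o1 = 1/(7.93) − 1/(3.90) = -0.1303, so d_i1 = -7.674 cm.
The intermediate image is 7.674 cm to the left of lens 1 (virtual), which is 58.9 − (-7.674) = 66.57 cm to the left of lens 2, so d_o2 = +66.57 cm.
Lens 2: 1/d_i2 = 1/f₂ − 1/d_o2 = 1/(27.3) − 1/(66.57) = 0.02161, so d_i2 = 46.3 cm.
The final image is real, 46.3 cm to the right of lens 2 (overall magnification ≈ -1.4).

46.3 cm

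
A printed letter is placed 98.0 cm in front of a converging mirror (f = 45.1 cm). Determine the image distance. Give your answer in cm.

83.6 cm

Mirror equation: 1/d_i = 1/f − 1/d_o = 1/(45.10) − 1/(98.0) = 0.02217 − 0.01020 = 0.01197, so d_i = 83.6 cm.
The image is real, inverted and reduced, in front of the mirror.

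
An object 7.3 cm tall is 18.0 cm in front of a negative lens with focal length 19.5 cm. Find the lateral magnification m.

For a negative lens, f = -19.5 cm.
1/d_i = 1/f − 1/d_o = 1/(-19.50) − 1/(18.0) = -0.1068, so d_i = -9.360 cm.
m = −d_i/d_o = −(-9.360)/(18.0) = +0.520.
The image is virtual, upright and reduced, on the same side as the object.

m = +0.520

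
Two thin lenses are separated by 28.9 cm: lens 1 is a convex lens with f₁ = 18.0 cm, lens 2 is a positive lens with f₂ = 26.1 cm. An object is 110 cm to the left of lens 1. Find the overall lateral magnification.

m = -0.273

Lens 1: 1/d_i1 = 1/(18.0) − 1/(110) = 0.04646, so d_i1 = 21.52 cm; m₁ = −d_i1/d_o1 = -0.1956.
d_o2 = 28.9 − (21.52) = 7.380 cm.
Lens 2: 1/d_i2 = 1/(26.1) − 1/(7.380) = -0.09719, so d_i2 = -10.29 cm; m₂ = −d_i2/d_o2 = +1.394.
m = m₁·m₂ = (-0.1956)(+1.394) = -0.273.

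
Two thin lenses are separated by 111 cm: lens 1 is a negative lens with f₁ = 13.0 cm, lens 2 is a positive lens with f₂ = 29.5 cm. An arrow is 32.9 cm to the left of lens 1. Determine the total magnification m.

f₁ = −13.0 cm (diverging).
Lens 1: 1/d_i1 = 1/(-13.0) − 1/(32.9) = -0.1073, so d_i1 = -9.318 cm; m₁ = −d_i1/d_o1 = +0.2832.
d_o2 = 111 − (-9.318) = 120.3 cm.
Lens 2: 1/d_i2 = 1/(29.5) − 1/(120.3) = 0.02559, so d_i2 = 39.08 cm; m₂ = −d_i2/d_o2 = -0.3249.
m = m₁·m₂ = (+0.2832)(-0.3249) = -0.0920.

m = -0.0920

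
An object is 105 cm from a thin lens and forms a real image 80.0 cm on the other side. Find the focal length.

Real image ⇒ d_i = +80.0 cm.
1/f = 1/d_o + 1/d_i = 1/(105) + 1/(80.0) = 0.02202, so f = 45.4 cm.
Since f is positive, the thin lens is converging.

f = 45.4 cm (converging)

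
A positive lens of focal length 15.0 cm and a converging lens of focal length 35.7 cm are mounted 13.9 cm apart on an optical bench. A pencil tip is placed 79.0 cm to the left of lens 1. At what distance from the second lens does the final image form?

Lens 1: 1/d_i1 = 1/f₁ − 1/d_o1 = 1/(15.0) − 1/(79.0) = 0.05401, so d_i1 = 18.52 cm.
The intermediate image is 18.52 cm to the right of lens 1, which lies 4.620 cm to the right of lens 2 — a virtual object — so d_o2 = −4.620 cm.
Lens 2: 1/d_i2 = 1/f₂ − 1/d_o2 = 1/(35.7) − 1/(-4.620) = 0.2445, so d_i2 = 4.09 cm.
The final image is real, 4.09 cm to the right of lens 2 (overall magnification ≈ -0.21).

4.09 cm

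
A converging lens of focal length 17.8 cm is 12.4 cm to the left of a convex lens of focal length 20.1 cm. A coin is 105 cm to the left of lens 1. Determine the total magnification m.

m = -0.141

Lens 1: 1/d_i1 = 1/(17.8) − 1/(105) = 0.04666, so d_i1 = 21.43 cm; m₁ = −d_i1/d_o1 = -0.2041.
d_o2 = 12.4 − (21.43) = -9.030 cm (virtual object).
Lens 2: 1/d_i2 = 1/(20.1) − 1/(-9.030) = 0.1605, so d_i2 = 6.231 cm; m₂ = −d_i2/d_o2 = +0.6900.
m = m₁·m₂ = (-0.2041)(+0.6900) = -0.141.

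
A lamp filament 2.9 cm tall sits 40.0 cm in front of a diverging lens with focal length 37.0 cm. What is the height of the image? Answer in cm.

1.39 cm

For a diverging lens, f = -37.0 cm.
1/d_i = 1/f − 1/d_o = 1/(-37.00) − 1/(40.0) = -0.05203, so d_i = -19.22 cm.
m = −d_i/d_o = +0.4805.
|h_i| = |m|·h_o = 0.4805 × 2.9 = 1.39 cm. The image is virtual, upright and reduced, on the same side as the object.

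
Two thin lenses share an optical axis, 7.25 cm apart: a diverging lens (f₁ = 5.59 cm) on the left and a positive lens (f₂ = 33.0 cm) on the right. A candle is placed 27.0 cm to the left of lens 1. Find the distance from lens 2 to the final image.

Lens 1 is diverging, so f₁ = −5.59 cm.
Lens 1: 1/d_i1 = 1/f₁ − 1/d_o1 = 1/(-5.59) − 1/(27.0) = -0.2159, so d_i1 = -4.631 cm.
The intermediate image is 4.631 cm to the left of lens 1 (virtual), which is 7.25 − (-4.631) = 11.88 cm to the left of lens 2, so d_o2 = +11.88 cm.
Lens 2: 1/d_i2 = 1/f₂ − 1/d_o2 = 1/(33.0) − 1/(11.88) = -0.05387, so d_i2 = -18.6 cm.
The final image is virtual, 18.6 cm to the left of lens 2 (overall magnification ≈ 0.27).

18.6 cm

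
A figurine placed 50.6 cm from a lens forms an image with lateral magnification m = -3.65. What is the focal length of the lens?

f = 39.7 cm (converging)

m = −d_i/d_o ⇒ d_i = −m·d_o = −(-3.65)·(50.6) = 184.7 cm.
1/f = 1/d_o + 1/d_i = 1/(50.6) + 1/(184.7) = 0.02518, so f = 39.7 cm.
Since f is positive, the lens is converging.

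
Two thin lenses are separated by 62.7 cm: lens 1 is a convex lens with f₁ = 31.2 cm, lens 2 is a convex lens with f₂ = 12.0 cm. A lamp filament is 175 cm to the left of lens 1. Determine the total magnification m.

Lens 1: 1/d_i1 = 1/(31.2) − 1/(175) = 0.02634, so d_i1 = 37.97 cm; m₁ = −d_i1/d_o1 = -0.2170.
d_o2 = 62.7 − (37.97) = 24.73 cm.
Lens 2: 1/d_i2 = 1/(12.0) − 1/(24.73) = 0.04290, so d_i2 = 23.31 cm; m₂ = −d_i2/d_o2 = -0.9427.
m = m₁·m₂ = (-0.2170)(-0.9427) = +0.205.

m = +0.205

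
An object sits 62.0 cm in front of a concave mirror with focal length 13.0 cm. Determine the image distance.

Mirror equation: 1/q = 1/f − 1/p = 1/(13.00) − 1/(62.0) = 0.07692 − 0.01613 = 0.06079, so q = 16.4 cm.
The image is real, inverted and reduced, in front of the mirror.

16.4 cm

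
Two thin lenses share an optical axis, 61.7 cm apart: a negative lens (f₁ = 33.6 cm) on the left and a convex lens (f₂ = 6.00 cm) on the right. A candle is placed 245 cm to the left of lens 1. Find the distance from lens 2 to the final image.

6.42 cm

Lens 1 is diverging, so f₁ = −33.6 cm.
Lens 1: 1/d_i1 = 1/f₁ − 1/d_o1 = 1/(-33.6) − 1/(245) = -0.03384, so d_i1 = -29.55 cm.
The intermediate image is 29.55 cm to the left of lens 1 (virtual), which is 61.7 − (-29.55) = 91.25 cm to the left of lens 2, so d_o2 = +91.25 cm.
Lens 2: 1/d_i2 = 1/f₂ − 1/d_o2 = 1/(6.00) − 1/(91.25) = 0.1557, so d_i2 = 6.42 cm.
The final image is real, 6.42 cm to the right of lens 2 (overall magnification ≈ -0.0085).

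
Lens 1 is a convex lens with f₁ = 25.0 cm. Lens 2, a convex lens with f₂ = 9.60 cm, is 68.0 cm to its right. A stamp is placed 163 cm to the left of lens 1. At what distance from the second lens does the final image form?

12.8 cm

Lens 1: 1/d_i1 = 1/f₁ − 1/d_o1 = 1/(25.0) − 1/(163) = 0.03387, so d_i1 = 29.53 cm.
The intermediate image is 29.53 cm to the right of lens 1, which is 68.0 − (29.53) = 38.47 cm to the left of lens 2, so d_o2 = +38.47 cm.
Lens 2: 1/d_i2 = 1/f₂ − 1/d_o2 = 1/(9.60) − 1/(38.47) = 0.07817, so d_i2 = 12.8 cm.
The final image is real, 12.8 cm to the right of lens 2 (overall magnification ≈ 0.060).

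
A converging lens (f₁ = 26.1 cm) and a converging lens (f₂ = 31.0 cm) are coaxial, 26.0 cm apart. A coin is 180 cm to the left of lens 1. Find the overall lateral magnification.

m = -0.148

Lens 1: 1/d_i1 = 1/(26.1) − 1/(180) = 0.03276, so d_i1 = 30.53 cm; m₁ = −d_i1/d_o1 = -0.1696.
d_o2 = 26.0 − (30.53) = -4.530 cm (virtual object).
Lens 2: 1/d_i2 = 1/(31.0) − 1/(-4.530) = 0.2530, so d_i2 = 3.952 cm; m₂ = −d_i2/d_o2 = +0.8725.
m = m₁·m₂ = (-0.1696)(+0.8725) = -0.148.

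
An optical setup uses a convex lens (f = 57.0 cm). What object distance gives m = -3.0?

76.0 cm

m = −d_i/d_o ⇒ d_i = −m·d_o.
1/f = 1/d_o + 1/d_i = 1/d_o − 1/(m·d_o) = (1 − 1/m)/d_o, so d_o = f(1 − 1/m) = (57.00)(1 − 1/(-3.0)) = 76.0 cm.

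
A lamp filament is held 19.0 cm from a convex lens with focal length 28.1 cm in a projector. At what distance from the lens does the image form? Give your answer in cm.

Lens equation: 1/v = 1/f − 1/u = 1/(28.10) − 1/(19.0) = 0.03559 − 0.05263 = -0.01704, so v = -58.7 cm.
The image is virtual, upright and enlarged, on the same side as the object.

58.7 cm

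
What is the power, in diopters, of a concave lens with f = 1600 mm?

For a concave lens, f = −1600 mm.
f = -160 cm = -1.60 m.
P = 1/f = 1/(-1.60 m) = -0.625 D.

P = -0.625 D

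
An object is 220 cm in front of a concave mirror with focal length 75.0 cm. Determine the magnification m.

1/d_i = 1/f − 1/d_o = 1/(75.00) − 1/(220) = 0.008788, so d_i = 113.8 cm.
m = −d_i/d_o = −(113.8)/(220) = -0.517.
The image is real, inverted and reduced, in front of the mirror.

m = -0.517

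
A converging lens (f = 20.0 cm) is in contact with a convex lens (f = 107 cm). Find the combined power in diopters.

P₁ = 1/f₁ = 1/(0.200 m) = +5.000 D; P₂ = 1/f₂ = 1/(1.07 m) = +0.9346 D.
For thin lenses in contact, P = P₁ + P₂ = (+5.000) + (+0.9346) = +5.93 D.

P = +5.93 D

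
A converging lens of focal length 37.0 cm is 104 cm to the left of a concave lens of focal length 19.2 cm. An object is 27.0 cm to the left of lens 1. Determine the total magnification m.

m = +0.318

Lens 1: 1/d_i1 = 1/(37.0) − 1/(27.0) = -0.01001, so d_i1 = -99.90 cm; m₁ = −d_i1/d_o1 = +3.700.
d_o2 = 104 − (-99.90) = 203.9 cm.
f₂ = −19.2 cm (diverging).
Lens 2: 1/d_i2 = 1/(-19.2) − 1/(203.9) = -0.05699, so d_i2 = -17.55 cm; m₂ = −d_i2/d_o2 = +0.08606.
m = m₁·m₂ = (+3.700)(+0.08606) = +0.318.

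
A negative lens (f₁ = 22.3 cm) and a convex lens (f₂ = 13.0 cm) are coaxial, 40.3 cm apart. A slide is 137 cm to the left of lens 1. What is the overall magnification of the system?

m = -0.0392

f₁ = −22.3 cm (diverging).
Lens 1: 1/d_i1 = 1/(-22.3) − 1/(137) = -0.05214, so d_i1 = -19.18 cm; m₁ = −d_i1/d_o1 = +0.1400.
d_o2 = 40.3 − (-19.18) = 59.48 cm.
Lens 2: 1/d_i2 = 1/(13.0) − 1/(59.48) = 0.06011, so d_i2 = 16.64 cm; m₂ = −d_i2/d_o2 = -0.2797.
m = m₁·m₂ = (+0.1400)(-0.2797) = -0.0392.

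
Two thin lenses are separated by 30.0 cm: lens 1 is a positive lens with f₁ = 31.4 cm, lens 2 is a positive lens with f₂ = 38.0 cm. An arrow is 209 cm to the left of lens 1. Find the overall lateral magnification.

m = -0.149

Lens 1: 1/d_i1 = 1/(31.4) − 1/(209) = 0.02706, so d_i1 = 36.95 cm; m₁ = −d_i1/d_o1 = -0.1768.
d_o2 = 30.0 − (36.95) = -6.950 cm (virtual object).
Lens 2: 1/d_i2 = 1/(38.0) − 1/(-6.950) = 0.1702, so d_i2 = 5.875 cm; m₂ = −d_i2/d_o2 = +0.8454.
m = m₁·m₂ = (-0.1768)(+0.8454) = -0.149.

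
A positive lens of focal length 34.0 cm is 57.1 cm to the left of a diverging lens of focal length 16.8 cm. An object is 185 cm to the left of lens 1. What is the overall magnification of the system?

Lens 1: 1/d_i1 = 1/(34.0) − 1/(185) = 0.02401, so d_i1 = 41.66 cm; m₁ = −d_i1/d_o1 = -0.2252.
d_o2 = 57.1 − (41.66) = 15.44 cm.
f₂ = −16.8 cm (diverging).
Lens 2: 1/d_i2 = 1/(-16.8) − 1/(15.44) = -0.1243, so d_i2 = -8.046 cm; m₂ = −d_i2/d_o2 = +0.5211.
m = m₁·m₂ = (-0.2252)(+0.5211) = -0.117.

m = -0.117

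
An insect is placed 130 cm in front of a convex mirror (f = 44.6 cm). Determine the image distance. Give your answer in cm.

33.2 cm

For a convex mirror, f = -44.6 cm.
Mirror equation: 1/s_i = 1/f − 1/s_o = 1/(-44.60) − 1/(130) = -0.02242 − 0.007692 = -0.03011, so s_i = -33.2 cm.
The image is virtual, upright and reduced, behind the mirror.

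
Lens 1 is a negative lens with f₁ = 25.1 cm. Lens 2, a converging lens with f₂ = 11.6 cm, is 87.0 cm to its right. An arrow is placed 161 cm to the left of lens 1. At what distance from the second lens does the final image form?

13.0 cm

Lens 1 is diverging, so f₁ = −25.1 cm.
Lens 1: 1/d_i1 = 1/f₁ − 1/d_o1 = 1/(-25.1) − 1/(161) = -0.04605, so d_i1 = -21.71 cm.
The intermediate image is 21.71 cm to the left of lens 1 (virtual), which is 87.0 − (-21.71) = 108.7 cm to the left of lens 2, so d_o2 = +108.7 cm.
Lens 2: 1/d_i2 = 1/f₂ − 1/d_o2 = 1/(11.6) − 1/(108.7) = 0.07701, so d_i2 = 13.0 cm.
The final image is real, 13.0 cm to the right of lens 2 (overall magnification ≈ -0.016).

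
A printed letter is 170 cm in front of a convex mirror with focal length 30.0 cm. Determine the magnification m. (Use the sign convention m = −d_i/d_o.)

For a convex mirror, f = -30.0 cm.
1/d_i = 1/f − 1/d_o = 1/(-30.00) − 1/(170) = -0.03922, so d_i = -25.50 cm.
m = −d_i/d_o = −(-25.50)/(170) = +0.150.
The image is virtual, upright and reduced, behind the mirror.

m = +0.150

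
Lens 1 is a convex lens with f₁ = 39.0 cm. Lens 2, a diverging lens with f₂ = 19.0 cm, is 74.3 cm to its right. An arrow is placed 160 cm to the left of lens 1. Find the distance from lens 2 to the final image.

10.3 cm

Lens 1: 1/d_i1 = 1/f₁ − 1/d_o1 = 1/(39.0) − 1/(160) = 0.01939, so d_i1 = 51.57 cm.
The intermediate image is 51.57 cm to the right of lens 1, which is 74.3 − (51.57) = 22.73 cm to the left of lens 2, so d_o2 = +22.73 cm.
Lens 2 is diverging, so f₂ = −19.0 cm.
Lens 2: 1/d_i2 = 1/f₂ − 1/d_o2 = 1/(-19.0) − 1/(22.73) = -0.09663, so d_i2 = -10.3 cm.
The final image is virtual, 10.3 cm to the left of lens 2 (overall magnification ≈ -0.15).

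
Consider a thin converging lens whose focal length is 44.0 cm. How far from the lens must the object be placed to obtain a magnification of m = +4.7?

34.6 cm

m = −d_i/d_o ⇒ d_i = −m·d_o.
1/f = 1/d_o + 1/d_i = 1/d_o − 1/(m·d_o) = (1 − 1/m)/d_o, so d_o = f(1 − 1/m) = (44.00)(1 − 1/(+4.7)) = 34.6 cm.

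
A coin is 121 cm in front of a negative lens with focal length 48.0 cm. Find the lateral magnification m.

m = +0.284

For a negative lens, f = -48.0 cm.
1/d_i = 1/f − 1/d_o = 1/(-48.00) − 1/(121) = -0.02910, so d_i = -34.37 cm.
m = −d_i/d_o = −(-34.37)/(121) = +0.284.
The image is virtual, upright and reduced, on the same side as the object.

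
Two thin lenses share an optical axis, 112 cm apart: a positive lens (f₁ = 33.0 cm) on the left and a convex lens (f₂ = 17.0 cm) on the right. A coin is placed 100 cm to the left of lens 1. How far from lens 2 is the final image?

23.3 cm

Lens 1: 1/d_i1 = 1/f₁ − 1/d_o1 = 1/(33.0) − 1/(100) = 0.02030, so d_i1 = 49.25 cm.
The intermediate image is 49.25 cm to the right of lens 1, which is 112 − (49.25) = 62.75 cm to the left of lens 2, so d_o2 = +62.75 cm.
Lens 2: 1/d_i2 = 1/f₂ − 1/d_o2 = 1/(17.0) − 1/(62.75) = 0.04289, so d_i2 = 23.3 cm.
The final image is real, 23.3 cm to the right of lens 2 (overall magnification ≈ 0.18).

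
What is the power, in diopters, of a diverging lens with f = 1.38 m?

P = -0.725 D

For a diverging lens, f = −1.38 m.
P = 1/f = 1/(-1.38 m) = -0.725 D.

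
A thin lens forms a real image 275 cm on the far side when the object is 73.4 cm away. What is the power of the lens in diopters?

d_i = +275 cm.
1/f = 1/d_o + 1/d_i = 1/(73.4) + 1/(275) = 0.01726 cm⁻¹.
f = 57.94 cm = 0.5794 m, so P = 1/f = +1.73 D.

P = +1.73 D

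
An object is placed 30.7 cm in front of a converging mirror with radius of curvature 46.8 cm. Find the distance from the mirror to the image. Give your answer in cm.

f = R/2 = 46.8/2 = 23.40 cm.
Mirror equation: 1/v = 1/f − 1/u = 1/(23.40) − 1/(30.7) = 0.04274 − 0.03257 = 0.01016, so v = 98.4 cm.
The image is real, inverted and enlarged, in front of the mirror.

98.4 cm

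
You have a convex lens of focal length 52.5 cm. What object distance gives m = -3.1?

69.4 cm

m = −d_i/d_o ⇒ d_i = −m·d_o.
1/f = 1/d_o + 1/d_i = 1/d_o − 1/(m·d_o) = (1 − 1/m)/d_o, so d_o = f(1 − 1/m) = (52.50)(1 − 1/(-3.1)) = 69.4 cm.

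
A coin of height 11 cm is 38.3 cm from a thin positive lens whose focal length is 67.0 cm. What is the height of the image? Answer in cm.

25.7 cm

1/d_i = 1/f − 1/d_o = 1/(67.00) − 1/(38.3) = -0.01118, so d_i = -89.41 cm.
m = −d_i/d_o = +2.334.
|h_i| = |m|·h_o = 2.334 × 11 = 25.7 cm. The image is virtual, upright and enlarged, on the same side as the object.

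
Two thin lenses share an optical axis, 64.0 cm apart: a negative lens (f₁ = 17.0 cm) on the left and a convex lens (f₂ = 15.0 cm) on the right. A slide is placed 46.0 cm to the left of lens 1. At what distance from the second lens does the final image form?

18.7 cm

Lens 1 is diverging, so f₁ = −17.0 cm.
Lens 1: 1/d_i1 = 1/f₁ − 1/d_o1 = 1/(-17.0) − 1/(46.0) = -0.08056, so d_i1 = -12.41 cm.
The intermediate image is 12.41 cm to the left of lens 1 (virtual), which is 64.0 − (-12.41) = 76.41 cm to the left of lens 2, so d_o2 = +76.41 cm.
Lens 2: 1/d_i2 = 1/f₂ − 1/d_o2 = 1/(15.0) − 1/(76.41) = 0.05358, so d_i2 = 18.7 cm.
The final image is real, 18.7 cm to the right of lens 2 (overall magnification ≈ -0.066).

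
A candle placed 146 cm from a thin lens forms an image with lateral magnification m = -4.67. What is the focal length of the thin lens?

m = −d_i/d_o ⇒ d_i = −m·d_o = −(-4.67)·(146) = 681.8 cm.
1/f = 1/d_o + 1/d_i = 1/(146) + 1/(681.8) = 0.008316, so f = 120 cm.
Since f is positive, the thin lens is converging.

f = 120 cm (converging)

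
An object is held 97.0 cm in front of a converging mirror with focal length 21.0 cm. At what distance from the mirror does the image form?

Mirror equation: 1/s_i = 1/f − 1/s_o = 1/(21.00) − 1/(97.0) = 0.04762 − 0.01031 = 0.03731, so s_i = 26.8 cm.
The image is real, inverted and reduced, in front of the mirror.

26.8 cm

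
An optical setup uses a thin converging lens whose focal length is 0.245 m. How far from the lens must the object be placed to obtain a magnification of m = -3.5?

m = −d_i/d_o ⇒ d_i = −m·d_o.
1/f = 1/d_o + 1/d_i = 1/d_o − 1/(m·d_o) = (1 − 1/m)/d_o, so d_o = f(1 − 1/m) = (0.2450)(1 − 1/(-3.5)) = 0.315 m.

0.315 m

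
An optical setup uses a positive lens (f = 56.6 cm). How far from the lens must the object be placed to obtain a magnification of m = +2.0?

28.3 cm

m = −d_i/d_o ⇒ d_i = −m·d_o.
1/f = 1/d_o + 1/d_i = 1/d_o − 1/(m·d_o) = (1 − 1/m)/d_o, so d_o = f(1 − 1/m) = (56.60)(1 − 1/(+2.0)) = 28.3 cm.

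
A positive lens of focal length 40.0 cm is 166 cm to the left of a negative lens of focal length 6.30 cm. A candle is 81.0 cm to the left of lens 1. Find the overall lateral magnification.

Lens 1: 1/d_i1 = 1/(40.0) − 1/(81.0) = 0.01265, so d_i1 = 79.02 cm; m₁ = −d_i1/d_o1 = -0.9756.
d_o2 = 166 − (79.02) = 86.98 cm.
f₂ = −6.30 cm (diverging).
Lens 2: 1/d_i2 = 1/(-6.30) − 1/(86.98) = -0.1702, so d_i2 = -5.875 cm; m₂ = −d_i2/d_o2 = +0.06754.
m = m₁·m₂ = (-0.9756)(+0.06754) = -0.0659.

m = -0.0659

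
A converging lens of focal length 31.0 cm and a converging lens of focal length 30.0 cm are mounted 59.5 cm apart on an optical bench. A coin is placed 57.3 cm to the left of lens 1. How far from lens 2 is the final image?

Lens 1: 1/d_i1 = 1/f₁ − 1/d_o1 = 1/(31.0) − 1/(57.3) = 0.01481, so d_i1 = 67.54 cm.
The intermediate image is 67.54 cm to the right of lens 1, which lies 8.040 cm to the right of lens 2 — a virtual object — so d_o2 = −8.040 cm.
Lens 2: 1/d_i2 = 1/f₂ − 1/d_o2 = 1/(30.0) − 1/(-8.040) = 0.1577, so d_i2 = 6.34 cm.
The final image is real, 6.34 cm to the right of lens 2 (overall magnification ≈ -0.93).

6.34 cm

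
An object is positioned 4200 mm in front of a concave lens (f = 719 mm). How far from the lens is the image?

For a concave lens, f = -719 mm.
Lens equation: 1/q = 1/f − 1/p = 1/(-719.0) − 1/(4200) = -0.001391 − 0.0002381 = -0.001629, so q = -614 mm.
The image is virtual, upright and reduced, on the same side as the object.

614 mm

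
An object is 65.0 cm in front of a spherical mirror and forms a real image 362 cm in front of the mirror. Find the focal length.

Real image ⇒ d_i = +362 cm.
1/f = 1/d_o + 1/d_i = 1/(65.0) + 1/(362) = 0.01815, so f = 55.1 cm.
Since f is positive, the spherical mirror is concave.

f = 55.1 cm (concave)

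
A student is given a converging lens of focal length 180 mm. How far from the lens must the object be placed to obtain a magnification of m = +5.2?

m = −d_i/d_o ⇒ d_i = −m·d_o.
1/f = 1/d_o + 1/d_i = 1/d_o − 1/(m·d_o) = (1 − 1/m)/d_o, so d_o = f(1 − 1/m) = (180.0)(1 − 1/(+5.2)) = 145 mm.

145 mm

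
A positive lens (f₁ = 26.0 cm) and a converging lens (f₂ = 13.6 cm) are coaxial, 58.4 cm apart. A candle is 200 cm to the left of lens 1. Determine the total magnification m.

m = +0.136

Lens 1: 1/d_i1 = 1/(26.0) − 1/(200) = 0.03346, so d_i1 = 29.89 cm; m₁ = −d_i1/d_o1 = -0.1494.
d_o2 = 58.4 − (29.89) = 28.51 cm.
Lens 2: 1/d_i2 = 1/(13.6) − 1/(28.51) = 0.03845, so d_i2 = 26.01 cm; m₂ = −d_i2/d_o2 = -0.9121.
m = m₁·m₂ = (-0.1494)(-0.9121) = +0.136.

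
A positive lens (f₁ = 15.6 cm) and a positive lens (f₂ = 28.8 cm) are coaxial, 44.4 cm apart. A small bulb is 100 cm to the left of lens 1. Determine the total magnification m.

Lens 1: 1/d_i1 = 1/(15.6) − 1/(100) = 0.05410, so d_i1 = 18.48 cm; m₁ = −d_i1/d_o1 = -0.1848.
d_o2 = 44.4 − (18.48) = 25.92 cm.
Lens 2: 1/d_i2 = 1/(28.8) − 1/(25.92) = -0.003858, so d_i2 = -259.2 cm; m₂ = −d_i2/d_o2 = +10.00.
m = m₁·m₂ = (-0.1848)(+10.00) = -1.85.

m = -1.85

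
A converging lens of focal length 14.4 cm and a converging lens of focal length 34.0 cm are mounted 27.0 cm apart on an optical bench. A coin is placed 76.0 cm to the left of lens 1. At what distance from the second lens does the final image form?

12.7 cm

Lens 1: 1/d_i1 = 1/f₁ − 1/d_o1 = 1/(14.4) − 1/(76.0) = 0.05629, so d_i1 = 17.77 cm.
The intermediate image is 17.77 cm to the right of lens 1, which is 27.0 − (17.77) = 9.230 cm to the left of lens 2, so d_o2 = +9.230 cm.
Lens 2: 1/d_i2 = 1/f₂ − 1/d_o2 = 1/(34.0) − 1/(9.230) = -0.07893, so d_i2 = -12.7 cm.
The final image is virtual, 12.7 cm to the left of lens 2 (overall magnification ≈ -0.32).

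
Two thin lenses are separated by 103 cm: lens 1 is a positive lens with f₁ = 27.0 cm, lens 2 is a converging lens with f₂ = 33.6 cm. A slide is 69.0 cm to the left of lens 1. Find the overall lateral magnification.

Lens 1: 1/d_i1 = 1/(27.0) − 1/(69.0) = 0.02254, so d_i1 = 44.36 cm; m₁ = −d_i1/d_o1 = -0.6429.
d_o2 = 103 − (44.36) = 58.64 cm.
Lens 2: 1/d_i2 = 1/(33.6) − 1/(58.64) = 0.01271, so d_i2 = 78.69 cm; m₂ = −d_i2/d_o2 = -1.342.
m = m₁·m₂ = (-0.6429)(-1.342) = +0.863.

m = +0.863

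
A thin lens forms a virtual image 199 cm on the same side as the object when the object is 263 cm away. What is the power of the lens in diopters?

Virtual image ⇒ d_i = −199 cm.
1/f = 1/d_o + 1/d_i = 1/(263) + 1/(-199) = -0.001223 cm⁻¹.
f = -817.8 cm = -8.178 m, so P = 1/f = -0.122 D.

P = -0.122 D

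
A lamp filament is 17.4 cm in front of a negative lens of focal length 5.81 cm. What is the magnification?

For a negative lens, f = -5.81 cm.
1/d_i = 1/f − 1/d_o = 1/(-5.810) − 1/(17.4) = -0.2296, so d_i = -4.356 cm.
m = −d_i/d_o = −(-4.356)/(17.4) = +0.250.
The image is virtual, upright and reduced, on the same side as the object.

m = +0.250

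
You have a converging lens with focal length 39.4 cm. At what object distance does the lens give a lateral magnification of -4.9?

47.4 cm

m = −d_i/d_o ⇒ d_i = −m·d_o.
1/f = 1/d_o + 1/d_i = 1/d_o − 1/(m·d_o) = (1 − 1/m)/d_o, so d_o = f(1 − 1/m) = (39.40)(1 − 1/(-4.9)) = 47.4 cm.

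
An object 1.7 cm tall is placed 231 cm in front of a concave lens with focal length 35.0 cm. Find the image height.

0.224 cm

For a concave lens, f = -35.0 cm.
1/d_i = 1/f − 1/d_o = 1/(-35.00) − 1/(231) = -0.03290, so d_i = -30.39 cm.
m = −d_i/d_o = +0.1316.
|h_i| = |m|·h_o = 0.1316 × 1.7 = 0.224 cm. The image is virtual, upright and reduced, on the same side as the object.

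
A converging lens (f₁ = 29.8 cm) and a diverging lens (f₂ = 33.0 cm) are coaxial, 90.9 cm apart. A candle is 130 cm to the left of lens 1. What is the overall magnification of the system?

Lens 1: 1/d_i1 = 1/(29.8) − 1/(130) = 0.02586, so d_i1 = 38.66 cm; m₁ = −d_i1/d_o1 = -0.2974.
d_o2 = 90.9 − (38.66) = 52.24 cm.
f₂ = −33.0 cm (diverging).
Lens 2: 1/d_i2 = 1/(-33.0) − 1/(52.24) = -0.04945, so d_i2 = -20.22 cm; m₂ = −d_i2/d_o2 = +0.3871.
m = m₁·m₂ = (-0.2974)(+0.3871) = -0.115.

m = -0.115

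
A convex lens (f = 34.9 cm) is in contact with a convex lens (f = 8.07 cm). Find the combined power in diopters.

P₁ = 1/f₁ = 1/(0.349 m) = +2.865 D; P₂ = 1/f₂ = 1/(0.0807 m) = +12.39 D.
For thin lenses in contact, P = P₁ + P₂ = (+2.865) + (+12.39) = +15.3 D.

P = +15.3 D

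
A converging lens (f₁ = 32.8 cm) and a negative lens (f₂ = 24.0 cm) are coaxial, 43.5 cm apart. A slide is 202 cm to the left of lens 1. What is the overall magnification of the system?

m = -0.164

Lens 1: 1/d_i1 = 1/(32.8) − 1/(202) = 0.02554, so d_i1 = 39.16 cm; m₁ = −d_i1/d_o1 = -0.1939.
d_o2 = 43.5 − (39.16) = 4.340 cm.
f₂ = −24.0 cm (diverging).
Lens 2: 1/d_i2 = 1/(-24.0) − 1/(4.340) = -0.2721, so d_i2 = -3.675 cm; m₂ = −d_i2/d_o2 = +0.8469.
m = m₁·m₂ = (-0.1939)(+0.8469) = -0.164.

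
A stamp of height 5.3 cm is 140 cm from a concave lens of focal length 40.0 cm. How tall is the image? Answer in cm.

For a concave lens, f = -40.0 cm.
1/d_i = 1/f − 1/d_o = 1/(-40.00) − 1/(140) = -0.03214, so d_i = -31.11 cm.
m = −d_i/d_o = +0.2222.
|h_i| = |m|·h_o = 0.2222 × 5.3 = 1.18 cm. The image is virtual, upright and reduced, on the same side as the object.

1.18 cm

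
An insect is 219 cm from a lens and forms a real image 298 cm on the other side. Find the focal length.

Real image ⇒ d_i = +298 cm.
1/f = 1/d_o + 1/d_i = 1/(219) + 1/(298) = 0.007922, so f = 126 cm.
Since f is positive, the lens is converging.

f = 126 cm (converging)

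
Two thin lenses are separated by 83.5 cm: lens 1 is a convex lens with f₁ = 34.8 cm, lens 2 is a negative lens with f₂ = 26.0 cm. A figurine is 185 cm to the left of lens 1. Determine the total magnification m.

Lens 1: 1/d_i1 = 1/(34.8) − 1/(185) = 0.02333, so d_i1 = 42.86 cm; m₁ = −d_i1/d_o1 = -0.2317.
d_o2 = 83.5 − (42.86) = 40.64 cm.
f₂ = −26.0 cm (diverging).
Lens 2: 1/d_i2 = 1/(-26.0) − 1/(40.64) = -0.06307, so d_i2 = -15.86 cm; m₂ = −d_i2/d_o2 = +0.3902.
m = m₁·m₂ = (-0.2317)(+0.3902) = -0.0904.

m = -0.0904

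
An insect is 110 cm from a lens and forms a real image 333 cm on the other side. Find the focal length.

f = 82.7 cm (converging)

Real image ⇒ d_i = +333 cm.
1/f = 1/d_o + 1/d_i = 1/(110) + 1/(333) = 0.01209, so f = 82.7 cm.
Since f is positive, the lens is converging.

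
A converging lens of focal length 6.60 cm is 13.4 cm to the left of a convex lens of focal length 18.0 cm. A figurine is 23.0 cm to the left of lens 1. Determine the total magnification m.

Lens 1: 1/d_i1 = 1/(6.60) − 1/(23.0) = 0.1080, so d_i1 = 9.256 cm; m₁ = −d_i1/d_o1 = -0.4024.
d_o2 = 13.4 − (9.256) = 4.144 cm.
Lens 2: 1/d_i2 = 1/(18.0) − 1/(4.144) = -0.1858, so d_i2 = -5.383 cm; m₂ = −d_i2/d_o2 = +1.299.
m = m₁·m₂ = (-0.4024)(+1.299) = -0.523.

m = -0.523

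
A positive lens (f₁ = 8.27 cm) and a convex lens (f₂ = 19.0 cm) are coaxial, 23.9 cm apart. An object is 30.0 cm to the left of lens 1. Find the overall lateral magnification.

Lens 1: 1/d_i1 = 1/(8.27) − 1/(30.0) = 0.08759, so d_i1 = 11.42 cm; m₁ = −d_i1/d_o1 = -0.3807.
d_o2 = 23.9 − (11.42) = 12.48 cm.
Lens 2: 1/d_i2 = 1/(19.0) − 1/(12.48) = -0.02750, so d_i2 = -36.37 cm; m₂ = −d_i2/d_o2 = +2.914.
m = m₁·m₂ = (-0.3807)(+2.914) = -1.11.

m = -1.11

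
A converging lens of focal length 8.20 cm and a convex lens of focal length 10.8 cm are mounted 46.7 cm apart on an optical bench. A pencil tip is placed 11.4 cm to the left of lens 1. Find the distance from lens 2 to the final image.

28.2 cm

Lens 1: 1/d_i1 = 1/f₁ − 1/d_o1 = 1/(8.20) − 1/(11.4) = 0.03423, so d_i1 = 29.21 cm.
The intermediate image is 29.21 cm to the right of lens 1, which is 46.7 − (29.21) = 17.49 cm to the left of lens 2, so d_o2 = +17.49 cm.
Lens 2: 1/d_i2 = 1/f₂ − 1/d_o2 = 1/(10.8) − 1/(17.49) = 0.03542, so d_i2 = 28.2 cm.
The final image is real, 28.2 cm to the right of lens 2 (overall magnification ≈ 4.1).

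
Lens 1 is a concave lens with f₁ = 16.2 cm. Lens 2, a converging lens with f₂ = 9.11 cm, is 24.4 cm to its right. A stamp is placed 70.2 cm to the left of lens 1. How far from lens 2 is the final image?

Lens 1 is diverging, so f₁ = −16.2 cm.
Lens 1: 1/d_i1 = 1/f₁ − 1/d_o1 = 1/(-16.2) − 1/(70.2) = -0.07597, so d_i1 = -13.16 cm.
The intermediate image is 13.16 cm to the left of lens 1 (virtual), which is 24.4 − (-13.16) = 37.56 cm to the left of lens 2, so d_o2 = +37.56 cm.
Lens 2: 1/d_i2 = 1/f₂ − 1/d_o2 = 1/(9.11) − 1/(37.56) = 0.08315, so d_i2 = 12.0 cm.
The final image is real, 12.0 cm to the right of lens 2 (overall magnification ≈ -0.060).

12.0 cm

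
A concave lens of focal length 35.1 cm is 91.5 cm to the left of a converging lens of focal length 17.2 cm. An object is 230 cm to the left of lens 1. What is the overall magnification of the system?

f₁ = −35.1 cm (diverging).
Lens 1: 1/d_i1 = 1/(-35.1) − 1/(230) = -0.03284, so d_i1 = -30.45 cm; m₁ = −d_i1/d_o1 = +0.1324.
d_o2 = 91.5 − (-30.45) = 122.0 cm.
Lens 2: 1/d_i2 = 1/(17.2) − 1/(122.0) = 0.04994, so d_i2 = 20.02 cm; m₂ = −d_i2/d_o2 = -0.1641.
m = m₁·m₂ = (+0.1324)(-0.1641) = -0.0217.

m = -0.0217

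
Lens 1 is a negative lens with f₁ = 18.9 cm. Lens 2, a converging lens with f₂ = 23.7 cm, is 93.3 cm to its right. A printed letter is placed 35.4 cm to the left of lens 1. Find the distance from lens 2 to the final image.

Lens 1 is diverging, so f₁ = −18.9 cm.
Lens 1: 1/d_i1 = 1/f₁ − 1/d_o1 = 1/(-18.9) − 1/(35.4) = -0.08116, so d_i1 = -12.32 cm.
The intermediate image is 12.32 cm to the left of lens 1 (virtual), which is 93.3 − (-12.32) = 105.6 cm to the left of lens 2, so d_o2 = +105.6 cm.
Lens 2: 1/d_i2 = 1/f₂ − 1/d_o2 = 1/(23.7) − 1/(105.6) = 0.03272, so d_i2 = 30.6 cm.
The final image is real, 30.6 cm to the right of lens 2 (overall magnification ≈ -0.10).

30.6 cm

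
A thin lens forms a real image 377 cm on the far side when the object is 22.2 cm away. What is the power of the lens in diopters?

P = +4.77 D

d_i = +377 cm.
1/f = 1/d_o + 1/d_i = 1/(22.2) + 1/(377) = 0.04770 cm⁻¹.
f = 20.97 cm = 0.2097 m, so P = 1/f = +4.77 D.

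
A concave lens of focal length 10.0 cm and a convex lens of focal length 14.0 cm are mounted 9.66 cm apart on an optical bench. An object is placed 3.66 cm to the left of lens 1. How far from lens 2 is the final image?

Lens 1 is diverging, so f₁ = −10.0 cm.
Lens 1: 1/d_i1 = 1/f₁ − 1/d_o1 = 1/(-10.0) − 1/(3.66) = -0.3732, so d_i1 = -2.679 cm.
The intermediate image is 2.679 cm to the left of lens 1 (virtual), which is 9.66 − (-2.679) = 12.34 cm to the left of lens 2, so d_o2 = +12.34 cm.
Lens 2: 1/d_i2 = 1/f₂ − 1/d_o2 = 1/(14.0) − 1/(12.34) = -0.009609, so d_i2 = -104 cm.
The final image is virtual, 104 cm to the left of lens 2 (overall magnification ≈ 6.2).

104 cm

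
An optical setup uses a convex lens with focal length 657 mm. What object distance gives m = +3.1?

m = −d_i/d_o ⇒ d_i = −m·d_o.
1/f = 1/d_o + 1/d_i = 1/d_o − 1/(m·d_o) = (1 − 1/m)/d_o, so d_o = f(1 − 1/m) = (657.0)(1 − 1/(+3.1)) = 445 mm.

445 mm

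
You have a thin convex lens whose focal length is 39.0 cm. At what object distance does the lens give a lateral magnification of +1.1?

m = −d_i/d_o ⇒ d_i = −m·d_o.
1/f = 1/d_o + 1/d_i = 1/d_o − 1/(m·d_o) = (1 − 1/m)/d_o, so d_o = f(1 − 1/m) = (39.00)(1 − 1/(+1.1)) = 3.55 cm.

3.55 cm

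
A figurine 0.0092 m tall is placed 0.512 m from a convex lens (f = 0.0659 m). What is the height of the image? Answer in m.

0.00136 m

1/d_i = 1/f − 1/d_o = 1/(0.06590) − 1/(0.512) = 13.22, so d_i = 0.07564 m.
m = −d_i/d_o = -0.1477.
|h_i| = |m|·h_o = 0.1477 × 0.0092 = 0.00136 m. The image is real, inverted and reduced, on the far side of the lens.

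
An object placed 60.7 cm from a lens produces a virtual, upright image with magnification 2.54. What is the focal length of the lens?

f = 100 cm (converging)

m = −d_i/d_o ⇒ d_i = −m·d_o = −(+2.54)·(60.7) = -154.2 cm.
1/f = 1/d_o + 1/d_i = 1/(60.7) + 1/(-154.2) = 0.009989, so f = 100 cm.
Since f is positive, the lens is converging.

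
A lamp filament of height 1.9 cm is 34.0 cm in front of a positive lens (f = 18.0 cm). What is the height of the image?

1/d_i = 1/f − 1/d_o = 1/(18.00) − 1/(34.0) = 0.02614, so d_i = 38.25 cm.
m = −d_i/d_o = -1.125.
|h_i| = |m|·h_o = 1.125 × 1.9 = 2.14 cm. The image is real, inverted and enlarged, on the far side of the lens.

2.14 cm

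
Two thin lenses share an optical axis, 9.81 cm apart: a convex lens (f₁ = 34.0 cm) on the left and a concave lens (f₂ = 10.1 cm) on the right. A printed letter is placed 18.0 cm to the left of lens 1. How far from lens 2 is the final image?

8.35 cm

Lens 1: 1/d_i1 = 1/f₁ − 1/d_o1 = 1/(34.0) − 1/(18.0) = -0.02614, so d_i1 = -38.25 cm.
The intermediate image is 38.25 cm to the left of lens 1 (virtual), which is 9.81 − (-38.25) = 48.06 cm to the left of lens 2, so d_o2 = +48.06 cm.
Lens 2 is diverging, so f₂ = −10.1 cm.
Lens 2: 1/d_i2 = 1/f₂ − 1/d_o2 = 1/(-10.1) − 1/(48.06) = -0.1198, so d_i2 = -8.35 cm.
The final image is virtual, 8.35 cm to the left of lens 2 (overall magnification ≈ 0.37).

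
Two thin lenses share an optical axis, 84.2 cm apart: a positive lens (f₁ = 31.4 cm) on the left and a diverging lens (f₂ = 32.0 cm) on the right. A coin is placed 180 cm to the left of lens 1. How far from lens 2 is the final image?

Lens 1: 1/d_i1 = 1/f₁ − 1/d_o1 = 1/(31.4) − 1/(180) = 0.02629, so d_i1 = 38.03 cm.
The intermediate image is 38.03 cm to the right of lens 1, which is 84.2 − (38.03) = 46.17 cm to the left of lens 2, so d_o2 = +46.17 cm.
Lens 2 is diverging, so f₂ = −32.0 cm.
Lens 2: 1/d_i2 = 1/f₂ − 1/d_o2 = 1/(-32.0) − 1/(46.17) = -0.05291, so d_i2 = -18.9 cm.
The final image is virtual, 18.9 cm to the left of lens 2 (overall magnification ≈ -0.087).

18.9 cm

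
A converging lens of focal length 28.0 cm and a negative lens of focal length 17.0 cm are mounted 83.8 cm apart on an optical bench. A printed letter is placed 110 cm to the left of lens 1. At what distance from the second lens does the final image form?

12.4 cm

Lens 1: 1/d_i1 = 1/f₁ − 1/d_o1 = 1/(28.0) − 1/(110) = 0.02662, so d_i1 = 37.56 cm.
The intermediate image is 37.56 cm to the right of lens 1, which is 83.8 − (37.56) = 46.24 cm to the left of lens 2, so d_o2 = +46.24 cm.
Lens 2 is diverging, so f₂ = −17.0 cm.
Lens 2: 1/d_i2 = 1/f₂ − 1/d_o2 = 1/(-17.0) − 1/(46.24) = -0.08045, so d_i2 = -12.4 cm.
The final image is virtual, 12.4 cm to the left of lens 2 (overall magnification ≈ -0.092).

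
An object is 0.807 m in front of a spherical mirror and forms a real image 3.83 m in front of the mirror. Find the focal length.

Real image ⇒ d_i = +3.83 m.
1/f = 1/d_o + 1/d_i = 1/(0.807) + 1/(3.83) = 1.500, so f = 0.667 m.
Since f is positive, the spherical mirror is concave.

f = 0.667 m (concave)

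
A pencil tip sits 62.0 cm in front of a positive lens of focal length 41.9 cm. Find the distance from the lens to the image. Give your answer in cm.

129 cm

Lens equation: 1/v = 1/f − 1/u = 1/(41.90) − 1/(62.0) = 0.02387 − 0.01613 = 0.007737, so v = 129 cm.
The image is real, inverted and enlarged, on the far side of the lens.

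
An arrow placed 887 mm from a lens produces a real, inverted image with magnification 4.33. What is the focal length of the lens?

m = −d_i/d_o ⇒ d_i = −m·d_o = −(-4.33)·(887) = 3841 mm.
1/f = 1/d_o + 1/d_i = 1/(887) + 1/(3841) = 0.001388, so f = 721 mm.
Since f is positive, the lens is converging.

f = 721 mm (converging)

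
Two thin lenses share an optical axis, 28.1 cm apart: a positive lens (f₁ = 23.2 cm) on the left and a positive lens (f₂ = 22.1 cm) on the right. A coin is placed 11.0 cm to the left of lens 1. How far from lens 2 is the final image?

40.2 cm

Lens 1: 1/d_i1 = 1/f₁ − 1/d_o1 = 1/(23.2) − 1/(11.0) = -0.04781, so d_i1 = -20.92 cm.
The intermediate image is 20.92 cm to the left of lens 1 (virtual), which is 28.1 − (-20.92) = 49.02 cm to the left of lens 2, so d_o2 = +49.02 cm.
Lens 2: 1/d_i2 = 1/f₂ − 1/d_o2 = 1/(22.1) − 1/(49.02) = 0.02485, so d_i2 = 40.2 cm.
The final image is real, 40.2 cm to the right of lens 2 (overall magnification ≈ -1.6).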